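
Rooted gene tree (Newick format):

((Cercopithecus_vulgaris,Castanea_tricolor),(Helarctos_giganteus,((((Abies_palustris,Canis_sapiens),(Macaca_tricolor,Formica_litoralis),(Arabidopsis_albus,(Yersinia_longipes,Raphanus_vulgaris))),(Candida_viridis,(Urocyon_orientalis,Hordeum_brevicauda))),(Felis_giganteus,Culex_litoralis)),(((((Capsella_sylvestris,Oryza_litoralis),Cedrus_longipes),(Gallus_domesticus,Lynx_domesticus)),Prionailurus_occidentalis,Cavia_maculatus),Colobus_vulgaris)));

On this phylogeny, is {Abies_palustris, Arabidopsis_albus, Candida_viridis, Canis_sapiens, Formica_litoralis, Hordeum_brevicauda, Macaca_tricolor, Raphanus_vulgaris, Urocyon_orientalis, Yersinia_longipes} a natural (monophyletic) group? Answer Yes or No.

Yes

The most recent common ancestor of these taxa subtends (((Abies_palustris,Canis_sapiens),(Macaca_tricolor,Formica_litoralis),(Arabidopsis_albus,(Yersinia_longipes,Raphanus_vulgaris))),(Candida_viridis,(Urocyon_orientalis,Hordeum_brevicauda))).
That clade has exactly 10 tips — every listed taxon and nothing else — so the group is monophyletic.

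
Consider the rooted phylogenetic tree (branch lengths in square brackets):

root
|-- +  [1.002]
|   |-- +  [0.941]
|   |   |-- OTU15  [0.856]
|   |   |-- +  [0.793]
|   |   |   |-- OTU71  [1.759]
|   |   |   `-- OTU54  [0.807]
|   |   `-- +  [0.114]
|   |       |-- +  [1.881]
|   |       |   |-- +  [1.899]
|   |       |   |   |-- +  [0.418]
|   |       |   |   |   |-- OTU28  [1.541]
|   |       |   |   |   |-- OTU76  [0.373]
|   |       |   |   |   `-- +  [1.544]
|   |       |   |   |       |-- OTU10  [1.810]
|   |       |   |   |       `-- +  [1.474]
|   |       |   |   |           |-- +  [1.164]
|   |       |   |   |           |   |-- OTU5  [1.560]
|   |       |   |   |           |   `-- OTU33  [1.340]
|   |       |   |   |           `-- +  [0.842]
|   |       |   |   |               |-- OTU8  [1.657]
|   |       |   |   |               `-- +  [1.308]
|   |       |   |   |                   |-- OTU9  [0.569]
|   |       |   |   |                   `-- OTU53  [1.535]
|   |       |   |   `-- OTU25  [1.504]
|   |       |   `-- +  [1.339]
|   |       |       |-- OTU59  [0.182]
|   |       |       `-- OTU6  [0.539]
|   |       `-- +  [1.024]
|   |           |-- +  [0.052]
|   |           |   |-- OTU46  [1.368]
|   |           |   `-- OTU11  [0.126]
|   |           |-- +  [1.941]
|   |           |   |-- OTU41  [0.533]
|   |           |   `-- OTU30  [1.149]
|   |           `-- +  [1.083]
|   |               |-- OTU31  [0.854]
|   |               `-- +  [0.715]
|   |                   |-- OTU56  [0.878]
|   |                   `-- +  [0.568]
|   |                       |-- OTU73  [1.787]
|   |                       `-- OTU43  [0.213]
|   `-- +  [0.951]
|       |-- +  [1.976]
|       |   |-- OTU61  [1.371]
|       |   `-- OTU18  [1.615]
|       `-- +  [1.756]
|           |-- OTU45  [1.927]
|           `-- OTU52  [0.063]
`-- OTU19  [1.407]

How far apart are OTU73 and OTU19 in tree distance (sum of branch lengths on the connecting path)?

The path runs OTU73 → … → MRCA → … → OTU19; the MRCA is the root of the tree.
Branch lengths along that path: 1.787 + 0.568 + 0.715 + 1.083 + 1.024 + 0.114 + 0.941 + 1.002 + 1.407 = 8.641.

8.641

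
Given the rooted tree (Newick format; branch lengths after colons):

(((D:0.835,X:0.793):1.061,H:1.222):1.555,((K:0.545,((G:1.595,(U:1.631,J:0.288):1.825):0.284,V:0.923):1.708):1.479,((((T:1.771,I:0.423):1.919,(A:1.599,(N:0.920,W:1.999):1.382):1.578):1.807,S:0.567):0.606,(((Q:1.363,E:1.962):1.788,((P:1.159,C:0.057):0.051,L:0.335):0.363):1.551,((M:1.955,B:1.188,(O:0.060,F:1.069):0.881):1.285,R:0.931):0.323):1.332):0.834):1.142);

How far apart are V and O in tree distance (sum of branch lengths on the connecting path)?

The path runs V → … → MRCA → … → O; the MRCA is the node subtending ((K,((G,(U,J)),V)),((((T,I),(A,(N,W))),S),(((Q,E),((P,C),L)),((M,B,(O,F)),R)))).
Branch lengths along that path: 0.923 + 1.708 + 1.479 + 0.834 + 1.332 + 0.323 + 1.285 + 0.881 + 0.060 = 8.825.

8.825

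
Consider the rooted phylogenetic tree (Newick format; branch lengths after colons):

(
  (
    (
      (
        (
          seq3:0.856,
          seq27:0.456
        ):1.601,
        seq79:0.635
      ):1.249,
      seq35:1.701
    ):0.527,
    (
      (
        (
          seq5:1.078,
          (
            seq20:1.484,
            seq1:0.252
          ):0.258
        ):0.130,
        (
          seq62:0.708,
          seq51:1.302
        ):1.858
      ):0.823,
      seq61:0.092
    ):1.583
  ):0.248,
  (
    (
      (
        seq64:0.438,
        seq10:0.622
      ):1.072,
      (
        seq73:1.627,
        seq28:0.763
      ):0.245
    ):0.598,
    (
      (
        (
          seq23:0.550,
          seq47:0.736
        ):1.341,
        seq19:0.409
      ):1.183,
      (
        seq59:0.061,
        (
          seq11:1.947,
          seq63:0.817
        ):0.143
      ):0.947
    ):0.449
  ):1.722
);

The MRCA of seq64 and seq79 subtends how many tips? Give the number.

The MRCA of seq64 and seq79 is the root, so the clade is the entire tree.
That clade contains 20 terminal taxa: seq1, seq10, seq11, seq19, seq20, seq23, seq27, seq28, seq3, seq35, seq47, seq5, seq51, seq59, seq61, seq62, seq63, seq64, seq73, seq79.

20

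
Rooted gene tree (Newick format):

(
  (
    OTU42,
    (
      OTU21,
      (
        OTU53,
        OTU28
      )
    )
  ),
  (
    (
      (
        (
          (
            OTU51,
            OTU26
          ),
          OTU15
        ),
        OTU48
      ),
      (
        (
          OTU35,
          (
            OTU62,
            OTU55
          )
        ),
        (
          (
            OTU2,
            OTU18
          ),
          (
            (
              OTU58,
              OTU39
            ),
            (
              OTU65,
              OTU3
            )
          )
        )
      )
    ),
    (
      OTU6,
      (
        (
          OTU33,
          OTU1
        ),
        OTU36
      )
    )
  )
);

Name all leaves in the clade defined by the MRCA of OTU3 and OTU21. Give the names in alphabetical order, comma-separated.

OTU1, OTU15, OTU18, OTU2, OTU21, OTU26, OTU28, OTU3, OTU33, OTU35, OTU36, OTU39, OTU42, OTU48, OTU51, OTU53, OTU55, OTU58, OTU6, OTU62, OTU65

Tracing OTU3: it sits inside (OTU65,OTU3).
Tracing OTU21: it sits inside (OTU21,(OTU53,OTU28)).
The smallest clade enclosing both is the whole tree (their MRCA is the root), so the answer is all 21 tips in alphabetical order.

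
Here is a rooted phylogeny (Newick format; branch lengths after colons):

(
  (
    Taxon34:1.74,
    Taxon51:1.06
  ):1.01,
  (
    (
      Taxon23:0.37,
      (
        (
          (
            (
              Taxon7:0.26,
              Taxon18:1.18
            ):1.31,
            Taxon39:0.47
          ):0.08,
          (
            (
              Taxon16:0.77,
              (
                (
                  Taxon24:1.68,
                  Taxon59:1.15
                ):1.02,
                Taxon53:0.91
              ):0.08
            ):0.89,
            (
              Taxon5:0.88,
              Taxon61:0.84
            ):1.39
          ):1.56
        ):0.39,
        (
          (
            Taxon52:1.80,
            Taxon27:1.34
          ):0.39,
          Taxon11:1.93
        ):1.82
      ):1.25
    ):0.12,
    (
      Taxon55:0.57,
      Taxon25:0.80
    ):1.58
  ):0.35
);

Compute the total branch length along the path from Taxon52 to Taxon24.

9.63

The path runs Taxon52 → … → MRCA → … → Taxon24; the MRCA is the node subtending ((((Taxon7,Taxon18),Taxon39),((Taxon16,((Taxon24,Taxon59),Taxon53)),(Taxon5,Taxon61))),((Taxon52,Taxon27),Taxon11)).
Branch lengths along that path: 1.80 + 0.39 + 1.82 + 0.39 + 1.56 + 0.89 + 0.08 + 1.02 + 1.68 = 9.63.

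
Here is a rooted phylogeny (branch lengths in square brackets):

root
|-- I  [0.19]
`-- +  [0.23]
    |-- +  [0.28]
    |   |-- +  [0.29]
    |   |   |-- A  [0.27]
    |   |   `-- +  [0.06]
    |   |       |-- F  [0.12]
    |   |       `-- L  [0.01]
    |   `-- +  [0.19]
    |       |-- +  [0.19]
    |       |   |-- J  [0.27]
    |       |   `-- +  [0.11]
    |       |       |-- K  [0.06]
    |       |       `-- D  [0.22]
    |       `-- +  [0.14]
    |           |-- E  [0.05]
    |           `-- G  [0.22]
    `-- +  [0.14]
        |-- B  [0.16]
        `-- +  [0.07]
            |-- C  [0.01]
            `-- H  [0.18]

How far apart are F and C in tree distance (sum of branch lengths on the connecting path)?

The path runs F → … → MRCA → … → C; the MRCA is the node subtending (((A,(F,L)),((J,(K,D)),(E,G))),(B,(C,H))).
Branch lengths along that path: 0.12 + 0.06 + 0.29 + 0.28 + 0.14 + 0.07 + 0.01 = 0.97.

0.97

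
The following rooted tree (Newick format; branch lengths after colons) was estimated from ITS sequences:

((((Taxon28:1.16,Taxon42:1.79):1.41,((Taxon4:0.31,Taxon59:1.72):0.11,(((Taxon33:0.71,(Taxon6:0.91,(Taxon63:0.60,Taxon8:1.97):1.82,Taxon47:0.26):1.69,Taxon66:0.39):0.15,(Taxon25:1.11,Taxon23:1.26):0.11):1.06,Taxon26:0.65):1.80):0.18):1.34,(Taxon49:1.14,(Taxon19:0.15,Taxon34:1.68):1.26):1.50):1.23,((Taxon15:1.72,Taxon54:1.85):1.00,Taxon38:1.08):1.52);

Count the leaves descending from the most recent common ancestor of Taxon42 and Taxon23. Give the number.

13

The MRCA of Taxon42 and Taxon23 is the node subtending ((Taxon28,Taxon42),((Taxon4,Taxon59),(((Taxon33,(Taxon6,(Taxon63,Taxon8),Taxon47),Taxon66),(Taxon25,Taxon23)),Taxon26))).
That clade contains 13 terminal taxa: Taxon23, Taxon25, Taxon26, Taxon28, Taxon33, Taxon4, Taxon42, Taxon47, Taxon59, Taxon6, Taxon63, Taxon66, Taxon8.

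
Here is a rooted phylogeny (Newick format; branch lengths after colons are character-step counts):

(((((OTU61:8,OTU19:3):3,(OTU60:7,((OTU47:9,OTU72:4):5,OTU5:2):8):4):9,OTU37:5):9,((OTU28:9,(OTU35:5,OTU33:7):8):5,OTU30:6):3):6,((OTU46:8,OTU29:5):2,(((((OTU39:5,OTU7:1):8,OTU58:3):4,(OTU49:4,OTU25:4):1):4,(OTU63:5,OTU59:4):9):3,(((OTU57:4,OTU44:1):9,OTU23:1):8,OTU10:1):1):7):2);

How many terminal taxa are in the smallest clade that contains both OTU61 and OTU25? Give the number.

The MRCA of OTU61 and OTU25 is the root, so the clade is the entire tree.
That clade contains 24 terminal taxa: OTU10, OTU19, OTU23, OTU25, OTU28, OTU29, OTU30, OTU33, OTU35, OTU37, OTU39, OTU44, OTU46, OTU47, OTU49, OTU5, OTU57, OTU58, OTU59, OTU60, OTU61, OTU63, OTU7, OTU72.

24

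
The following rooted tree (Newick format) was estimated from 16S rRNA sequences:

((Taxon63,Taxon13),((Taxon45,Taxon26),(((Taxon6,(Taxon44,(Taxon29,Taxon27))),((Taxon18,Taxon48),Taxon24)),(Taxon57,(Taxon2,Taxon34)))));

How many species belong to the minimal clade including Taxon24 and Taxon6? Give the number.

7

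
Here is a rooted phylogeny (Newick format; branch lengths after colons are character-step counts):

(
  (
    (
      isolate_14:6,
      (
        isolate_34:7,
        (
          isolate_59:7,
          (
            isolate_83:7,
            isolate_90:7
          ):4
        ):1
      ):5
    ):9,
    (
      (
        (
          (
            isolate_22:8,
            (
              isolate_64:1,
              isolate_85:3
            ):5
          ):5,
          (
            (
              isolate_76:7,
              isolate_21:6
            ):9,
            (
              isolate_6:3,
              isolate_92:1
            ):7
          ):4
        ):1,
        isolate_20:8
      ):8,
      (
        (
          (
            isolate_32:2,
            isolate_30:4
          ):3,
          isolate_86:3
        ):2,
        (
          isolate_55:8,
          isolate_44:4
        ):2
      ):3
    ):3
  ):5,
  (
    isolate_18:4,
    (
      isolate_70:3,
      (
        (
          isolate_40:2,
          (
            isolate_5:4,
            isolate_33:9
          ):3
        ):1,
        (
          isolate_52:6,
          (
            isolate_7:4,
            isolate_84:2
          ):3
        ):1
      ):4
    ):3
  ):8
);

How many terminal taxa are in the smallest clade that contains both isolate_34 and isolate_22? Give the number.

The MRCA of isolate_34 and isolate_22 is the node subtending ((isolate_14,(isolate_34,(isolate_59,(isolate_83,isolate_90)))),((((isolate_22,(isolate_64,isolate_85)),((isolate_76,isolate_21),(isolate_6,isolate_92))),isolate_20),(((isolate_32,isolate_30),isolate_86),(isolate_55,isolate_44)))).
That clade contains 18 terminal taxa: isolate_14, isolate_20, isolate_21, isolate_22, isolate_30, isolate_32, isolate_34, isolate_44, isolate_55, isolate_59, isolate_6, isolate_64, isolate_76, isolate_83, isolate_85, isolate_86, isolate_90, isolate_92.

18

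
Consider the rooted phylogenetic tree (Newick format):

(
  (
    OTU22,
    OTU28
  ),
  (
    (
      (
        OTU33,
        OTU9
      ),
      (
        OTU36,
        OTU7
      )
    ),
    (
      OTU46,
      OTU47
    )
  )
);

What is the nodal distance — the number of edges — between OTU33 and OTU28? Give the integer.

The MRCA of OTU33 and OTU28 is the root of the tree.
From OTU33 up to that node: 4 branches. From OTU28 up to the same node: 2 branches. Total: 4 + 2 = 6.

6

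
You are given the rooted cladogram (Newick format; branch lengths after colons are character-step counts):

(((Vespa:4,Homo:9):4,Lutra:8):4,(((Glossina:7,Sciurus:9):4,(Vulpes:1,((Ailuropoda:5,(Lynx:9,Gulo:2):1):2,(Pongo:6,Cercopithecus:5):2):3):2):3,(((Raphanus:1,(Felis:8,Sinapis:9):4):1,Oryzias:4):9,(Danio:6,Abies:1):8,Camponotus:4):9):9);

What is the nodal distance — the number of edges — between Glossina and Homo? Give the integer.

The MRCA of Glossina and Homo is the root of the tree.
From Glossina up to that node: 4 branches. From Homo up to the same node: 3 branches. Total: 4 + 3 = 7.

7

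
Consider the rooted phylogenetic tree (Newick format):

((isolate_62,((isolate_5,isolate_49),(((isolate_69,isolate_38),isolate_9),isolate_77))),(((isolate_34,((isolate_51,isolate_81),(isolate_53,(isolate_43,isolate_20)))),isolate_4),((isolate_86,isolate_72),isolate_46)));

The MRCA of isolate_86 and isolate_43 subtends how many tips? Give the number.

10

The MRCA of isolate_86 and isolate_43 is the node subtending (((isolate_34,((isolate_51,isolate_81),(isolate_53,(isolate_43,isolate_20)))),isolate_4),((isolate_86,isolate_72),isolate_46)).
That clade contains 10 terminal taxa: isolate_20, isolate_34, isolate_4, isolate_43, isolate_46, isolate_51, isolate_53, isolate_72, isolate_81, isolate_86.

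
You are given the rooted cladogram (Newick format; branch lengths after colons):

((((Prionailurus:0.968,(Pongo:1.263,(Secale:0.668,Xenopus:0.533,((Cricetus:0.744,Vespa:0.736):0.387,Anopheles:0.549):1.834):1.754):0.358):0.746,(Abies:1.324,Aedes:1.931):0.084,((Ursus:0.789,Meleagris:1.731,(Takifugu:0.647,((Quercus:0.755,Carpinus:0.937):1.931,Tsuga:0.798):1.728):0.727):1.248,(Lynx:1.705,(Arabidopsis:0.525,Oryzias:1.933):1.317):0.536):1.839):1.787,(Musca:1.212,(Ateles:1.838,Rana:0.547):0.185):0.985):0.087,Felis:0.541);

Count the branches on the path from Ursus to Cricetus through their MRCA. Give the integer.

9

The MRCA of Ursus and Cricetus is the node subtending ((Prionailurus,(Pongo,(Secale,Xenopus,((Cricetus,Vespa),Anopheles)))),(Abies,Aedes),((Ursus,Meleagris,(Takifugu,((Quercus,Carpinus),Tsuga))),(Lynx,(Arabidopsis,Oryzias)))).
From Ursus up to that node: 3 branches. From Cricetus up to the same node: 6 branches. Total: 3 + 6 = 9.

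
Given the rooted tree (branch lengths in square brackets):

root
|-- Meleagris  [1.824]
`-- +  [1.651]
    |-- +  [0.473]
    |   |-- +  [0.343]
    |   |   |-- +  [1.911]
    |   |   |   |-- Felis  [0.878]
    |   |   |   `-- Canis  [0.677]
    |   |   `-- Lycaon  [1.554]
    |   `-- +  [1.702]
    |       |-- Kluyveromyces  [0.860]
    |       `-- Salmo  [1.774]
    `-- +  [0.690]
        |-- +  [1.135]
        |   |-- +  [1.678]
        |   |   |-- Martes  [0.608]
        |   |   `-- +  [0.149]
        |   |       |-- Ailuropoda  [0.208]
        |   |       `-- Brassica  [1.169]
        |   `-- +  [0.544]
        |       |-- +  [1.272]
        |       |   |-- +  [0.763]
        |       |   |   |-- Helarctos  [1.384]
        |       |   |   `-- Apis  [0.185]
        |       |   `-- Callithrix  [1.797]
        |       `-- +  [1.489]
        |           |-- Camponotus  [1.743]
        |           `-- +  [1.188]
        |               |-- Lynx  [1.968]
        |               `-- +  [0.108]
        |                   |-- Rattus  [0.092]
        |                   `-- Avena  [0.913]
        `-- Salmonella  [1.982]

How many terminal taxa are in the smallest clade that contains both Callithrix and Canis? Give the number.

The MRCA of Callithrix and Canis is the node subtending ((((Felis,Canis),Lycaon),(Kluyveromyces,Salmo)),(((Martes,(Ailuropoda,Brassica)),(((Helarctos,Apis),Callithrix),(Camponotus,(Lynx,(Rattus,Avena))))),Salmonella)).
That clade contains 16 terminal taxa: Ailuropoda, Apis, Avena, Brassica, Callithrix, Camponotus, Canis, Felis, Helarctos, Kluyveromyces, Lycaon, Lynx, Martes, Rattus, Salmo, Salmonella.

16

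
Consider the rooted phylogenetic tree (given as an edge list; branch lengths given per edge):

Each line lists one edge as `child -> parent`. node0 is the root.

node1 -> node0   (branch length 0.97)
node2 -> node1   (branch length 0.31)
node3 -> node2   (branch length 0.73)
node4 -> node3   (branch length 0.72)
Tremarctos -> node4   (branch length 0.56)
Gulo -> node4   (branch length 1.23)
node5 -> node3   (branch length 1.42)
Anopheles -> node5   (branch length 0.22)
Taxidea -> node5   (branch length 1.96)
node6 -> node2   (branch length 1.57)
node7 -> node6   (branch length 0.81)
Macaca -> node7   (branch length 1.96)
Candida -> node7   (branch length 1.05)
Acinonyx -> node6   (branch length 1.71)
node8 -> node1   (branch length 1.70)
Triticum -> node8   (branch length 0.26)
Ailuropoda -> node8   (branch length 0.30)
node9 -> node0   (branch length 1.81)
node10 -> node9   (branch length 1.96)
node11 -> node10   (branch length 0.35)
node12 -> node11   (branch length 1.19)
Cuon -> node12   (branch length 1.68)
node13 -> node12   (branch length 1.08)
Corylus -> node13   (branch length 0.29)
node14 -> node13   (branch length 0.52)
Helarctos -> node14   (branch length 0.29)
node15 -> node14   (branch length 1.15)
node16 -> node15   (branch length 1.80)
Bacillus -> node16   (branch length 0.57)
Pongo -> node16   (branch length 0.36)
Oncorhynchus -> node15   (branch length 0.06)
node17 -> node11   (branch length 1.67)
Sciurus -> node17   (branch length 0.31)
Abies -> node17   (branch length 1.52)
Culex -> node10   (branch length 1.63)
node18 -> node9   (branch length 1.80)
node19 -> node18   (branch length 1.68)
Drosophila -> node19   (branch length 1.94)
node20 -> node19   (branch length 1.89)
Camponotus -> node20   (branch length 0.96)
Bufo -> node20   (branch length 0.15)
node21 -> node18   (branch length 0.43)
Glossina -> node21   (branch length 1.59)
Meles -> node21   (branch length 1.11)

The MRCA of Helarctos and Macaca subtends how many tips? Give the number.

23

The MRCA of Helarctos and Macaca is the root, so the clade is the entire tree.
That clade contains 23 terminal taxa: Abies, Acinonyx, Ailuropoda, Anopheles, Bacillus, Bufo, Camponotus, Candida, Corylus, Culex, Cuon, Drosophila, Glossina, Gulo, Helarctos, Macaca, Meles, Oncorhynchus, Pongo, Sciurus, Taxidea, Tremarctos, Triticum.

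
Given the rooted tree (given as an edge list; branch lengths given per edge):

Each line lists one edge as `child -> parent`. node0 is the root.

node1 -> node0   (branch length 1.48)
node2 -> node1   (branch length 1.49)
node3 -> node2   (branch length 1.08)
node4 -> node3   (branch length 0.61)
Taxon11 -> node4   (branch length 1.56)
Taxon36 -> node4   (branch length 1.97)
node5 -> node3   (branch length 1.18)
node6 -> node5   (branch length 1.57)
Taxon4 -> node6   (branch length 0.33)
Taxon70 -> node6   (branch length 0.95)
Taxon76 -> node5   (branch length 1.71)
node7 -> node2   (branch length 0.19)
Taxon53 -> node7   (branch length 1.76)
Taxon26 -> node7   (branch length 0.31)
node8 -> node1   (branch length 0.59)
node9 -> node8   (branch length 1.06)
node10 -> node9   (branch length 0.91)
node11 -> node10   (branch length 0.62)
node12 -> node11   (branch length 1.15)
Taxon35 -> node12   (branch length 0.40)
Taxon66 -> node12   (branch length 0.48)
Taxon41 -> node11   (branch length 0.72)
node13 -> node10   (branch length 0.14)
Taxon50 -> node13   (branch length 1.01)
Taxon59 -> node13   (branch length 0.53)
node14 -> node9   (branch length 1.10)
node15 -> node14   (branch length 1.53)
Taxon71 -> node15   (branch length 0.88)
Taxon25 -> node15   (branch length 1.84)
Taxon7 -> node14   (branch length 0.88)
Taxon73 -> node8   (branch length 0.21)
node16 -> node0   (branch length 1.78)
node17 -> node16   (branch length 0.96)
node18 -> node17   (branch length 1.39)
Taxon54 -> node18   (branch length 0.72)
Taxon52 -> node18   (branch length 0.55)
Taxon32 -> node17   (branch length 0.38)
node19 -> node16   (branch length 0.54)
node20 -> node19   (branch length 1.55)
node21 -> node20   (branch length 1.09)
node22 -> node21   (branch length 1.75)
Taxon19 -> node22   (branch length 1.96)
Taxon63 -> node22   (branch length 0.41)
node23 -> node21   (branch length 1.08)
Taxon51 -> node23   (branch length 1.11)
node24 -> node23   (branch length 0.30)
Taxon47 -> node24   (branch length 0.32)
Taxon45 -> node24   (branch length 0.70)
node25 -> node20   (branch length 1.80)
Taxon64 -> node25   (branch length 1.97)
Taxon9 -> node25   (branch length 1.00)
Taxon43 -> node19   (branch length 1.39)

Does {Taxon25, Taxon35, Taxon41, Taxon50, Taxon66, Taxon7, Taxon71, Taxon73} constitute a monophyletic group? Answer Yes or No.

No

The MRCA of the listed taxa subtends (((((Taxon35,Taxon66),Taxon41),(Taxon50,Taxon59)),((Taxon71,Taxon25),Taxon7)),Taxon73).
That clade also contains Taxon59, which is not in the proposed group, so the group is not monophyletic.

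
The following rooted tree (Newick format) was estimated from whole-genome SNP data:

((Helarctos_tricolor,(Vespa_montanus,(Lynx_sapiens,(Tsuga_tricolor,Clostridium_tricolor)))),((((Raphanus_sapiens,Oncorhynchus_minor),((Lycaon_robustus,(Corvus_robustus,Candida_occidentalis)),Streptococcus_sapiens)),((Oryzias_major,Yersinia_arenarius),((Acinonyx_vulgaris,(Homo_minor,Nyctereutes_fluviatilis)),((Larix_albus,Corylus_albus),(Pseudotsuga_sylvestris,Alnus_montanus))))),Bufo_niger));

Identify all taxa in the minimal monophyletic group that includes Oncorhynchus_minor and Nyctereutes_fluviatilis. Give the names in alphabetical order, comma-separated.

Tracing Oncorhynchus_minor: it sits inside (Raphanus_sapiens,Oncorhynchus_minor).
Tracing Nyctereutes_fluviatilis: it sits inside (Homo_minor,Nyctereutes_fluviatilis).
The smallest clade enclosing both is (((Raphanus_sapiens,Oncorhynchus_minor),((Lycaon_robustus,(Corvus_robustus,Candida_occidentalis)),Streptococcus_sapiens)),((Oryzias_major,Yersinia_arenarius),((Acinonyx_vulgaris,(Homo_minor,Nyctereutes_fluviatilis)),((Larix_albus,Corylus_albus),(Pseudotsuga_sylvestris,Alnus_montanus))))); the answer is its 15 terminal taxa in alphabetical order.

Acinonyx_vulgaris, Alnus_montanus, Candida_occidentalis, Corvus_robustus, Corylus_albus, Homo_minor, Larix_albus, Lycaon_robustus, Nyctereutes_fluviatilis, Oncorhynchus_minor, Oryzias_major, Pseudotsuga_sylvestris, Raphanus_sapiens, Streptococcus_sapiens, Yersinia_arenarius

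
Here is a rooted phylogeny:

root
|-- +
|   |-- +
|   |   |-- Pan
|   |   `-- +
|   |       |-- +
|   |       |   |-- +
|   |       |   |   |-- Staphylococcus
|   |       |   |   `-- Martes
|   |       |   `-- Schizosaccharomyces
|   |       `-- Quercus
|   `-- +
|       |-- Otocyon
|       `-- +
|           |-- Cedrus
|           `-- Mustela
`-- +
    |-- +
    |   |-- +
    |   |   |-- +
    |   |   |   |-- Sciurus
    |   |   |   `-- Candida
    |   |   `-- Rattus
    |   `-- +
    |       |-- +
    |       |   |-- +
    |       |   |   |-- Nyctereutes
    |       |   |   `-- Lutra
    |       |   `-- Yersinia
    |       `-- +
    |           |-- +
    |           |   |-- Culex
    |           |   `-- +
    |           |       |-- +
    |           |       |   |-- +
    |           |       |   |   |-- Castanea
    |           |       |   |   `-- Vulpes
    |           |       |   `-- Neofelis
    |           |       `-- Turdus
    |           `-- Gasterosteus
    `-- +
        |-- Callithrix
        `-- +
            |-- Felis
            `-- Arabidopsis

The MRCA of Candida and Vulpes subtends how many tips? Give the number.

12

The MRCA of Candida and Vulpes is the node subtending (((Sciurus,Candida),Rattus),(((Nyctereutes,Lutra),Yersinia),((Culex,(((Castanea,Vulpes),Neofelis),Turdus)),Gasterosteus))).
That clade contains 12 terminal taxa: Candida, Castanea, Culex, Gasterosteus, Lutra, Neofelis, Nyctereutes, Rattus, Sciurus, Turdus, Vulpes, Yersinia.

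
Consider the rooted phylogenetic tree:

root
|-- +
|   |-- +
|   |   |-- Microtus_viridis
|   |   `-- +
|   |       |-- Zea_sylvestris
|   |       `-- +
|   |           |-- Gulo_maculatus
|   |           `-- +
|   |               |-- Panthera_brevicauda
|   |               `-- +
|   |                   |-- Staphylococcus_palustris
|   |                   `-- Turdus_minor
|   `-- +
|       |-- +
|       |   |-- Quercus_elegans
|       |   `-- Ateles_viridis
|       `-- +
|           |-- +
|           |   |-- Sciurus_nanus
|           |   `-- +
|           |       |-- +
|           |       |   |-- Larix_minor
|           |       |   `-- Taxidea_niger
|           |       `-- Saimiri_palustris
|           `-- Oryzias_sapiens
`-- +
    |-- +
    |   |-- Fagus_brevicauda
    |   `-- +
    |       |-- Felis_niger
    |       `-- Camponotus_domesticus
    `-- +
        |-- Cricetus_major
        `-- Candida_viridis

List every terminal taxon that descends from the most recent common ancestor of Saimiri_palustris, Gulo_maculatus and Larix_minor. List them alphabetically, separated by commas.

Ateles_viridis, Gulo_maculatus, Larix_minor, Microtus_viridis, Oryzias_sapiens, Panthera_brevicauda, Quercus_elegans, Saimiri_palustris, Sciurus_nanus, Staphylococcus_palustris, Taxidea_niger, Turdus_minor, Zea_sylvestris

Tracing Saimiri_palustris: it sits inside ((Larix_minor,Taxidea_niger),Saimiri_palustris).
Tracing Gulo_maculatus: it sits inside (Gulo_maculatus,(Panthera_brevicauda,(Staphylococcus_palustris,Turdus_minor))).
Tracing Larix_minor: it sits inside (Larix_minor,Taxidea_niger).
The smallest clade enclosing all 3 is ((Microtus_viridis,(Zea_sylvestris,(Gulo_maculatus,(Panthera_brevicauda,(Staphylococcus_palustris,Turdus_minor))))),((Quercus_elegans,Ateles_viridis),((Sciurus_nanus,((Larix_minor,Taxidea_niger),Saimiri_palustris)),Oryzias_sapiens))); the answer is its 13 terminal taxa in alphabetical order.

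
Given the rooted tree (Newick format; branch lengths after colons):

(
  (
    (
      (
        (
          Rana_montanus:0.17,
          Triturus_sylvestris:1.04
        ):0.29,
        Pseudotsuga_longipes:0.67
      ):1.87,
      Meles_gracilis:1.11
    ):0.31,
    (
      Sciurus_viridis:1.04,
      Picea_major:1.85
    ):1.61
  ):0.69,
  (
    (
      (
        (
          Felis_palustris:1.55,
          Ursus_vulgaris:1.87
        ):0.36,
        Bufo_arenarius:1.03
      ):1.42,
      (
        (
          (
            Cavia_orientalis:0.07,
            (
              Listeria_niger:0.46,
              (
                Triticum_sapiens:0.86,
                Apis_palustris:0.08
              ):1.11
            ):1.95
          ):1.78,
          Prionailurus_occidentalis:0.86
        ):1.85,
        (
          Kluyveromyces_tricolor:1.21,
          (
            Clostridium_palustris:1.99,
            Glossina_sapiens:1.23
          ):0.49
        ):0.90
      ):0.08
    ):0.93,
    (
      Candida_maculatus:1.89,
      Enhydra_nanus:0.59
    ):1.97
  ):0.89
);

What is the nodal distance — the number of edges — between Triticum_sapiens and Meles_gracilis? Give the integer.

The MRCA of Triticum_sapiens and Meles_gracilis is the root of the tree.
From Triticum_sapiens up to that node: 8 branches. From Meles_gracilis up to the same node: 3 branches. Total: 8 + 3 = 11.

11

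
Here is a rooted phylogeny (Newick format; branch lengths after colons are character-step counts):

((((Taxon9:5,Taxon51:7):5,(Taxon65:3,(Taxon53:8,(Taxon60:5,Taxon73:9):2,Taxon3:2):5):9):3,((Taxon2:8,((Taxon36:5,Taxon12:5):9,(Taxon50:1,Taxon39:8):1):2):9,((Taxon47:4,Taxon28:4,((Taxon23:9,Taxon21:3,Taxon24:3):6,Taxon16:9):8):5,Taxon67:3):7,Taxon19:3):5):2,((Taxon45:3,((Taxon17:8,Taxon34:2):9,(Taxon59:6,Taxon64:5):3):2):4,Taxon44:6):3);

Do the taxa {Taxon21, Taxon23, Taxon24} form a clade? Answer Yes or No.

The most recent common ancestor of these taxa subtends (Taxon23,Taxon21,Taxon24).
That clade has exactly 3 tips — every listed taxon and nothing else — so the group is monophyletic.

Yes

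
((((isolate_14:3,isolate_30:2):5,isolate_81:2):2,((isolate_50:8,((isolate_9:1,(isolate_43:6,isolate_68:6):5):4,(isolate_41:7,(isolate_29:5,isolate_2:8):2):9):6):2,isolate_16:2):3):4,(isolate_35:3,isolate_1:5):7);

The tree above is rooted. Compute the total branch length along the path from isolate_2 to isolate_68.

The path runs isolate_2 → … → MRCA → … → isolate_68; the MRCA is the node subtending ((isolate_9,(isolate_43,isolate_68)),(isolate_41,(isolate_29,isolate_2))).
Branch lengths along that path: 8 + 2 + 9 + 4 + 5 + 6 = 34.

34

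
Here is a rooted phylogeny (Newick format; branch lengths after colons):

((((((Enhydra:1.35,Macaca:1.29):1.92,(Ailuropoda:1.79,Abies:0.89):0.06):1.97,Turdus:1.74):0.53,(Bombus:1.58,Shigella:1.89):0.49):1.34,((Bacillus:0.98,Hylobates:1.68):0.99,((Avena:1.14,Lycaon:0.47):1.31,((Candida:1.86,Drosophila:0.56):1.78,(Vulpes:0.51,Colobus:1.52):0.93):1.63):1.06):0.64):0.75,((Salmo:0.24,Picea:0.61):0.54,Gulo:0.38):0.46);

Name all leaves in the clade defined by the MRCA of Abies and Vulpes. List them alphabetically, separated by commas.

Tracing Abies: it sits inside (Ailuropoda,Abies).
Tracing Vulpes: it sits inside (Vulpes,Colobus).
The smallest clade enclosing both is (((((Enhydra,Macaca),(Ailuropoda,Abies)),Turdus),(Bombus,Shigella)),((Bacillus,Hylobates),((Avena,Lycaon),((Candida,Drosophila),(Vulpes,Colobus))))); the answer is its 15 terminal taxa in alphabetical order.

Abies, Ailuropoda, Avena, Bacillus, Bombus, Candida, Colobus, Drosophila, Enhydra, Hylobates, Lycaon, Macaca, Shigella, Turdus, Vulpes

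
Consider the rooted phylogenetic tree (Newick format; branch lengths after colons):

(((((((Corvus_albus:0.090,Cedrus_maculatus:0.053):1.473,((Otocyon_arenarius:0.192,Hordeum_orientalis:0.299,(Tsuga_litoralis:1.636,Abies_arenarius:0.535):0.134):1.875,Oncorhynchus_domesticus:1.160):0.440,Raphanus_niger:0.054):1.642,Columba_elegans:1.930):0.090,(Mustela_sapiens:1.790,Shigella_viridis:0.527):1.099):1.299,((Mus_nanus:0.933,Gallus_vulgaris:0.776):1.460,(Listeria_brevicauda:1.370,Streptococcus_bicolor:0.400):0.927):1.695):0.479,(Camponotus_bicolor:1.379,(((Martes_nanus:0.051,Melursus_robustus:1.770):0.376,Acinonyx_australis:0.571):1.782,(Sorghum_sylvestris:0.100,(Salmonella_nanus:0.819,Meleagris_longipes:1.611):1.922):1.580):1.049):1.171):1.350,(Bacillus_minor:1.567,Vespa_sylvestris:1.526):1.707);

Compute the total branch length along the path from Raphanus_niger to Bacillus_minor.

8.188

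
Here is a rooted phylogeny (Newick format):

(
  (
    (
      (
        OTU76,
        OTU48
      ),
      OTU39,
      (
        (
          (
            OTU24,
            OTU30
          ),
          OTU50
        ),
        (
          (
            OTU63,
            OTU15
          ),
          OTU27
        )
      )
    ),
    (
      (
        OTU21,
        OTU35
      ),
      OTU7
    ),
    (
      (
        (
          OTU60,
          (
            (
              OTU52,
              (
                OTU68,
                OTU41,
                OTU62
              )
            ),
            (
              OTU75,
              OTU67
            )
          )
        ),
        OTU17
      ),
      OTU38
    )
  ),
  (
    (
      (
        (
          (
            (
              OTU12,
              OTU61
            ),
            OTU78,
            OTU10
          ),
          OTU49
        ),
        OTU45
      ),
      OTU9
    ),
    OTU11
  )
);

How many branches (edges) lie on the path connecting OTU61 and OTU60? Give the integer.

The MRCA of OTU61 and OTU60 is the root of the tree.
From OTU61 up to that node: 7 branches. From OTU60 up to the same node: 5 branches. Total: 7 + 5 = 12.

12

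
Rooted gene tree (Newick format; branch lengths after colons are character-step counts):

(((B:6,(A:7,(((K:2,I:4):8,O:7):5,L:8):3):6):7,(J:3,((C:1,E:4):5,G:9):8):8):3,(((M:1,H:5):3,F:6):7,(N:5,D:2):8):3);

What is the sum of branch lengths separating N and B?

The path runs N → … → MRCA → … → B; the MRCA is the root of the tree.
Branch lengths along that path: 5 + 8 + 3 + 3 + 7 + 6 = 32.

32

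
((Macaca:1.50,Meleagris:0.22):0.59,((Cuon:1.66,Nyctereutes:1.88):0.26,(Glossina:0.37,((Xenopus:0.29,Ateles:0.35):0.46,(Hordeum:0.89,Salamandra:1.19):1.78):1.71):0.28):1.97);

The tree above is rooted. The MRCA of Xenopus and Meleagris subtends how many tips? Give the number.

The MRCA of Xenopus and Meleagris is the root, so the clade is the entire tree.
That clade contains 9 terminal taxa: Ateles, Cuon, Glossina, Hordeum, Macaca, Meleagris, Nyctereutes, Salamandra, Xenopus.

9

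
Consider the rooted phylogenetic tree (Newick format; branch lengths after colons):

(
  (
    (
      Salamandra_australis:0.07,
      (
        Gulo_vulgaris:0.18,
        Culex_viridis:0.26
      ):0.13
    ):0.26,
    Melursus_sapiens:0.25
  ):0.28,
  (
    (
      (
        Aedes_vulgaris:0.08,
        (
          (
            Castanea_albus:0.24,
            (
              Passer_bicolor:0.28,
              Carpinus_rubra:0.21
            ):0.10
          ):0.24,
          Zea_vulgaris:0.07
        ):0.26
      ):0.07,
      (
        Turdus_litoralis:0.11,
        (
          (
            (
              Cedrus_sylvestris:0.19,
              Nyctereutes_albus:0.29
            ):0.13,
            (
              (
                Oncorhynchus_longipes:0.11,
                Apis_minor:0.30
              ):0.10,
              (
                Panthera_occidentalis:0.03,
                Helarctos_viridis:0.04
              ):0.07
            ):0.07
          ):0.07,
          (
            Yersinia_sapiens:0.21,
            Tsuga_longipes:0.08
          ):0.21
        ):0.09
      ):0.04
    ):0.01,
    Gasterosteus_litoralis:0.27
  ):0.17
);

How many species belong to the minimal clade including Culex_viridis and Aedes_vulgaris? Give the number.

The MRCA of Culex_viridis and Aedes_vulgaris is the root, so the clade is the entire tree.
That clade contains 19 terminal taxa: Aedes_vulgaris, Apis_minor, Carpinus_rubra, Castanea_albus, Cedrus_sylvestris, Culex_viridis, Gasterosteus_litoralis, Gulo_vulgaris, Helarctos_viridis, Melursus_sapiens, Nyctereutes_albus, Oncorhynchus_longipes, Panthera_occidentalis, Passer_bicolor, Salamandra_australis, Tsuga_longipes, Turdus_litoralis, Yersinia_sapiens, Zea_vulgaris.

19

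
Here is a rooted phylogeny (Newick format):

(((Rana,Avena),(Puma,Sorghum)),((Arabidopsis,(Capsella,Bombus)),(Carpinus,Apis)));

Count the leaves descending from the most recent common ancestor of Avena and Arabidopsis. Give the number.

The MRCA of Avena and Arabidopsis is the root, so the clade is the entire tree.
That clade contains 9 terminal taxa: Apis, Arabidopsis, Avena, Bombus, Capsella, Carpinus, Puma, Rana, Sorghum.

9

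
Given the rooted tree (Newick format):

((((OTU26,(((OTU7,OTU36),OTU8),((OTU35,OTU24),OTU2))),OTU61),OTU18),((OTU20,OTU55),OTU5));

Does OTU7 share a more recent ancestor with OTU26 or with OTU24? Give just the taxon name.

OTU24

The MRCA of OTU7 and OTU24 subtends (((OTU7,OTU36),OTU8),((OTU35,OTU24),OTU2)) (6 taxa).
The MRCA of OTU7 and OTU26 subtends (OTU26,(((OTU7,OTU36),OTU8),((OTU35,OTU24),OTU2))) (7 taxa).
The first is nested inside the second, so OTU7 shares a more recent common ancestor with OTU24.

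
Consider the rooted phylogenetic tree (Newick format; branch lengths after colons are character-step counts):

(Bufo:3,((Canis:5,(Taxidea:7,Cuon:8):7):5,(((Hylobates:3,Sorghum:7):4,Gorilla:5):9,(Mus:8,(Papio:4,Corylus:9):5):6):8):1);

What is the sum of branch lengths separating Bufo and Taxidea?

23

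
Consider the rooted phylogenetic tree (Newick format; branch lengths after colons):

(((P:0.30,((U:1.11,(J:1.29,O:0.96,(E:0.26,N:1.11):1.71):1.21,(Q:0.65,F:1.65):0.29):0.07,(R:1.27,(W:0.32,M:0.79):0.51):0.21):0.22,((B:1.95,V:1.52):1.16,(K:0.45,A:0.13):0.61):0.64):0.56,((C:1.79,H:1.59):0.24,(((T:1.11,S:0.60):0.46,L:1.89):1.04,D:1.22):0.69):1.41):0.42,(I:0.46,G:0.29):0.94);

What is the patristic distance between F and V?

The path runs F → … → MRCA → … → V; the MRCA is the node subtending (P,((U,(J,O,(E,N)),(Q,F)),(R,(W,M))),((B,V),(K,A))).
Branch lengths along that path: 1.65 + 0.29 + 0.07 + 0.22 + 0.64 + 1.16 + 1.52 = 5.55.

5.55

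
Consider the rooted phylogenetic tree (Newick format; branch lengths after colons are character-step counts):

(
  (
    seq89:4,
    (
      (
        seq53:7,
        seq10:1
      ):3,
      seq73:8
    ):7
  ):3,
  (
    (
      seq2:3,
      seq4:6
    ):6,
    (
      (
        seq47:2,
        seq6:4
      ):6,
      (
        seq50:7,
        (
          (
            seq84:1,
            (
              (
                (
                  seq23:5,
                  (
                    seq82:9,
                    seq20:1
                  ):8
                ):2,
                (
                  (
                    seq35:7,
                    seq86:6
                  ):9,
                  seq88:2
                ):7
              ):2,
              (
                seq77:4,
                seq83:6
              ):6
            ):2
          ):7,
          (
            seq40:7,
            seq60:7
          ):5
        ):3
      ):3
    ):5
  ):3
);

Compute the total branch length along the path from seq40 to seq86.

The path runs seq40 → … → MRCA → … → seq86; the MRCA is the node subtending ((seq84,(((seq23,(seq82,seq20)),((seq35,seq86),seq88)),(seq77,seq83))),(seq40,seq60)).
Branch lengths along that path: 7 + 5 + 7 + 2 + 2 + 7 + 9 + 6 = 45.

45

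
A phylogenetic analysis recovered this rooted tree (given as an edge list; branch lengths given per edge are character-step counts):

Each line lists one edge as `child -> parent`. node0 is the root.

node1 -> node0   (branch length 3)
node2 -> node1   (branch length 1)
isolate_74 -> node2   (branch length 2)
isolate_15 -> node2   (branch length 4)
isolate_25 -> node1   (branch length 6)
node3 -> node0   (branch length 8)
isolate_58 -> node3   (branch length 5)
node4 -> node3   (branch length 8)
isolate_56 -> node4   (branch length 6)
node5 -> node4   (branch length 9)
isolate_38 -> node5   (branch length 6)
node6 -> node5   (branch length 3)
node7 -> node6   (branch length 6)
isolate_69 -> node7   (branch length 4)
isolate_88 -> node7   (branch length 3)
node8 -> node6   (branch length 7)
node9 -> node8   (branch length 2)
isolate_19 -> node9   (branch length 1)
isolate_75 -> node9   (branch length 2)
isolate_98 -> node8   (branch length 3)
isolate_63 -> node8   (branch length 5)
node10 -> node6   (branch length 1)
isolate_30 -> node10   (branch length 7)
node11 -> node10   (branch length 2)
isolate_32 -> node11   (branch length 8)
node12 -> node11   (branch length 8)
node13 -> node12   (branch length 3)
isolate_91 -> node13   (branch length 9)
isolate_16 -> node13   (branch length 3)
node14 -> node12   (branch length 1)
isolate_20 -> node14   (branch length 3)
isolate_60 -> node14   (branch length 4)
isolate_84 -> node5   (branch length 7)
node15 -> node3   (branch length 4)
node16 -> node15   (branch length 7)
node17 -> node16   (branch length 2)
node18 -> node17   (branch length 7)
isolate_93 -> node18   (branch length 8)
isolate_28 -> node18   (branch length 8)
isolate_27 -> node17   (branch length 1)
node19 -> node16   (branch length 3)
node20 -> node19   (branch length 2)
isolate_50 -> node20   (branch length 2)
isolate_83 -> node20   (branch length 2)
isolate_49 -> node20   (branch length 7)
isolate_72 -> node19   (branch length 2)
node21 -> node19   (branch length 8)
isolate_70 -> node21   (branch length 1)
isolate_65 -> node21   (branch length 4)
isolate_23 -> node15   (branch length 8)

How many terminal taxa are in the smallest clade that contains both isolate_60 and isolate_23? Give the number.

26

The MRCA of isolate_60 and isolate_23 is the node subtending (isolate_58,(isolate_56,(isolate_38,((isolate_69,isolate_88),((isolate_19,isolate_75),isolate_98,isolate_63),(isolate_30,(isolate_32,((isolate_91,isolate_16),(isolate_20,isolate_60))))),isolate_84)),((((isolate_93,isolate_28),isolate_27),((isolate_50,isolate_83,isolate_49),isolate_72,(isolate_70,isolate_65))),isolate_23)).
That clade contains 26 terminal taxa: isolate_16, isolate_19, isolate_20, isolate_23, isolate_27, isolate_28, isolate_30, isolate_32, isolate_38, isolate_49, isolate_50, isolate_56, isolate_58, isolate_60, isolate_63, isolate_65, isolate_69, isolate_70, isolate_72, isolate_75, isolate_83, isolate_84, isolate_88, isolate_91, isolate_93, isolate_98.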